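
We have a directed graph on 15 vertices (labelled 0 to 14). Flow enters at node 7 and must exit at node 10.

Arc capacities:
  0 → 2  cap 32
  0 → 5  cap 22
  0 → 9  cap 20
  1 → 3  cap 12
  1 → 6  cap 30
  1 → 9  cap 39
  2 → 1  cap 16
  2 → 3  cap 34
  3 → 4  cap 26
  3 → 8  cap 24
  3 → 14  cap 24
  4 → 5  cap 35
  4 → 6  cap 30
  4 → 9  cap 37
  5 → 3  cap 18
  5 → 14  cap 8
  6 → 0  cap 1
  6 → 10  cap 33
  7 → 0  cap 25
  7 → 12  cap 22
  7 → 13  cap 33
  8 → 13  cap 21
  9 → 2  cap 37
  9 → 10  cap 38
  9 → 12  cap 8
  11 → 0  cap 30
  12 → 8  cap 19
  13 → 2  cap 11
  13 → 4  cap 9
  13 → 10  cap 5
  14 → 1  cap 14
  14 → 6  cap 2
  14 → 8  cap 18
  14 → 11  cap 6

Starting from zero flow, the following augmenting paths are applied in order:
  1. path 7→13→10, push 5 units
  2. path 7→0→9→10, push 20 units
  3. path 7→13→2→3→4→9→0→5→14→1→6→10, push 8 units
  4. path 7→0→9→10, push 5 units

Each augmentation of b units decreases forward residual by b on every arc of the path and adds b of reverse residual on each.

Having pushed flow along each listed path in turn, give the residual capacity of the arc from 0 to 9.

Residual capacity of (0,9): 3

after path 1 (7→13→10, push 5): res(0,9)=20
after path 2 (7→0→9→10, push 20): res(0,9)=0
after path 3 (7→13→2→3→4→9→0→5→14→1→6→10, push 8): res(0,9)=8
after path 4 (7→0→9→10, push 5): res(0,9)=3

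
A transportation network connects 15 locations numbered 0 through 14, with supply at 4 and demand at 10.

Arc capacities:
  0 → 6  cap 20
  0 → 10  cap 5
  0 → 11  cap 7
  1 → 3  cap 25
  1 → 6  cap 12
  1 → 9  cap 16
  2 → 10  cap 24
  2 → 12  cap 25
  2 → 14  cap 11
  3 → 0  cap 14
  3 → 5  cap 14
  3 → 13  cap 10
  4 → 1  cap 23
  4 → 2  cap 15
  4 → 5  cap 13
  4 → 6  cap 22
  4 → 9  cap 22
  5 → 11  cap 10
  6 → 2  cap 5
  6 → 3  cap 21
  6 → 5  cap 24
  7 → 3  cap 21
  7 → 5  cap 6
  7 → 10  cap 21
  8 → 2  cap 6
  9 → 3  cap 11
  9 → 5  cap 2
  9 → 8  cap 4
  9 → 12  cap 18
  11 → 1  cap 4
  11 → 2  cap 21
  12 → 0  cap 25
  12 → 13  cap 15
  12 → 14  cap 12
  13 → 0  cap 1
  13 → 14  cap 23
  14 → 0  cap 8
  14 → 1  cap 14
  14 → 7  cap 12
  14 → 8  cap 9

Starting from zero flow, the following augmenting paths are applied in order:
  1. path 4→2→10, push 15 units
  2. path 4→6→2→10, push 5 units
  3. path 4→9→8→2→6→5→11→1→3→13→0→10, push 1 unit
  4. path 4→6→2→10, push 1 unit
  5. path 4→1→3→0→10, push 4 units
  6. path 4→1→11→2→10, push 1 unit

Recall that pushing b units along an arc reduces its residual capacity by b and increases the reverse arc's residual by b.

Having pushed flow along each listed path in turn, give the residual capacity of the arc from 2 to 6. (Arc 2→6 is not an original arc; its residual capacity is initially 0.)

Residual capacity of (2,6): 5

after path 1 (4→2→10, push 15): res(2,6)=0
after path 2 (4→6→2→10, push 5): res(2,6)=5
after path 3 (4→9→8→2→6→5→11→1→3→13→0→10, push 1): res(2,6)=4
after path 4 (4→6→2→10, push 1): res(2,6)=5
after path 5 (4→1→3→0→10, push 4): res(2,6)=5
after path 6 (4→1→11→2→10, push 1): res(2,6)=5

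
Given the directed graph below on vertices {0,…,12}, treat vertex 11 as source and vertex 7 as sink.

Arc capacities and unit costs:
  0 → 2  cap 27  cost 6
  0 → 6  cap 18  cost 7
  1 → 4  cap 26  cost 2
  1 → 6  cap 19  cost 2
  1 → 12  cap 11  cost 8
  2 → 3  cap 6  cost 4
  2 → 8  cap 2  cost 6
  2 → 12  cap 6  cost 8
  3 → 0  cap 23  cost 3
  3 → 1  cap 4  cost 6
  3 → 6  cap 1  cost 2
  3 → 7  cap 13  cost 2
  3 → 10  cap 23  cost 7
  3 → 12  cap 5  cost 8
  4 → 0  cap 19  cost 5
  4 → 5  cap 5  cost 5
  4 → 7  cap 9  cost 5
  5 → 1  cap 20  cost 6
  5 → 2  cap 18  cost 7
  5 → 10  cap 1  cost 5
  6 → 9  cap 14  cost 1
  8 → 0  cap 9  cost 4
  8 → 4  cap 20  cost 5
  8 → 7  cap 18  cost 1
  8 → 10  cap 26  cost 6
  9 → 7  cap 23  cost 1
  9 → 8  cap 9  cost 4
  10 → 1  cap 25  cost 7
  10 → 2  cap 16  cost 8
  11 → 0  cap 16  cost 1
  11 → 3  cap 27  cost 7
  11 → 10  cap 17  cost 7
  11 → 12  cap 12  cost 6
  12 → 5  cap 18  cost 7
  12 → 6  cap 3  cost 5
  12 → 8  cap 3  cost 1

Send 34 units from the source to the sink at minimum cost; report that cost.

shortest-cost path #1: 11→12→8→7 push 3 @ unit cost 8 (adds 24)
shortest-cost path #2: 11→3→7 push 13 @ unit cost 9 (adds 117)
shortest-cost path #3: 11→0→6→9→7 push 14 @ unit cost 10 (adds 140)
shortest-cost path #4: 11→0→2→8→7 push 2 @ unit cost 14 (adds 28)
shortest-cost path #5: 11→3→1→4→7 push 2 @ unit cost 20 (adds 40)
total cost = 349

Minimum cost for 34 units: 349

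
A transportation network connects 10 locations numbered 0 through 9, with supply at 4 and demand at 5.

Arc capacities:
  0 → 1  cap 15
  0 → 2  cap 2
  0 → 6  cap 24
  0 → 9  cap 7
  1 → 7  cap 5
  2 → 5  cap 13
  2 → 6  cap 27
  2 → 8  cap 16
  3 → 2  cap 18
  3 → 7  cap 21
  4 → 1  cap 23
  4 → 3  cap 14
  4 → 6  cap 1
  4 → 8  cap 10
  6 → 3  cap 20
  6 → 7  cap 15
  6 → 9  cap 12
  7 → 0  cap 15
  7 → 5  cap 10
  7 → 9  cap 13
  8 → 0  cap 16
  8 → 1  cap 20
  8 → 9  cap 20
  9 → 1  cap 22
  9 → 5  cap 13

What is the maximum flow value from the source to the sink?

augment #1: 4→1→7→5 bottleneck 5, total now 5
augment #2: 4→3→2→5 bottleneck 13, total now 18
augment #3: 4→3→7→5 bottleneck 1, total now 19
augment #4: 4→6→7→5 bottleneck 1, total now 20
augment #5: 4→8→9→5 bottleneck 10, total now 30

Maximum flow value: 30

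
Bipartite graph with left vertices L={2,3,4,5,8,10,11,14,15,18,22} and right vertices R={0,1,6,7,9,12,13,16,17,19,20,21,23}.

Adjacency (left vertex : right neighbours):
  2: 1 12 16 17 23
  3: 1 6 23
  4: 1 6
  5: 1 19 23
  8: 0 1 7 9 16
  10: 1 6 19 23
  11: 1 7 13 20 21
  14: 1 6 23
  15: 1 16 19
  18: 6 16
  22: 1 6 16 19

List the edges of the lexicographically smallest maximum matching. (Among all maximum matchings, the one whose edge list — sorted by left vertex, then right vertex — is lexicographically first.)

|M| = 8 (so the lex-smallest maximum matching has 8 edges)
process left vertices in ascending order; for each, take the smallest-labelled available neighbour that still permits 8 edges overall, or leave it unmatched if none does
lex-smallest matching: {2-12, 3-1, 4-6, 5-19, 8-0, 10-23, 11-7, 15-16}

Lex-smallest maximum matching: {(2,12), (3,1), (4,6), (5,19), (8,0), (10,23), (11,7), (15,16)}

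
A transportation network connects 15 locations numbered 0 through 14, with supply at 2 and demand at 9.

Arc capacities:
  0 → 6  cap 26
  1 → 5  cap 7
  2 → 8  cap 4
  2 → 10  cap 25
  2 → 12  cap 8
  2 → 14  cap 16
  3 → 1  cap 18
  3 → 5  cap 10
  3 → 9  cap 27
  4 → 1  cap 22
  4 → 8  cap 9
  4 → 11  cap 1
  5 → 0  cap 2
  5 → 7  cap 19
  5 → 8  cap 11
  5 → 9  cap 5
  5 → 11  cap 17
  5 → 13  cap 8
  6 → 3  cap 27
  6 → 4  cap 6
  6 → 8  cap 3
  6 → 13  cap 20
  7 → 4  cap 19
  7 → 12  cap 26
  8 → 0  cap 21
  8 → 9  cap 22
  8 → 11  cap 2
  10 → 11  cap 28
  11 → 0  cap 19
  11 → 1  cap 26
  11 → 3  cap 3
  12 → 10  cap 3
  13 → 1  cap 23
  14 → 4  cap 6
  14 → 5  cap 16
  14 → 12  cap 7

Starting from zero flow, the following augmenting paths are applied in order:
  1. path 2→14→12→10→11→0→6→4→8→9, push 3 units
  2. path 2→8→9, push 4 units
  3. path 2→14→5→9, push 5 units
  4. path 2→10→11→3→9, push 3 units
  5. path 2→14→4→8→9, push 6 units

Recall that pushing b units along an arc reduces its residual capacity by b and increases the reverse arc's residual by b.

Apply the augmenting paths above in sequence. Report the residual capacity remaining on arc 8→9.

after path 1 (2→14→12→10→11→0→6→4→8→9, push 3): res(8,9)=19
after path 2 (2→8→9, push 4): res(8,9)=15
after path 3 (2→14→5→9, push 5): res(8,9)=15
after path 4 (2→10→11→3→9, push 3): res(8,9)=15
after path 5 (2→14→4→8→9, push 6): res(8,9)=9

Residual capacity of (8,9): 9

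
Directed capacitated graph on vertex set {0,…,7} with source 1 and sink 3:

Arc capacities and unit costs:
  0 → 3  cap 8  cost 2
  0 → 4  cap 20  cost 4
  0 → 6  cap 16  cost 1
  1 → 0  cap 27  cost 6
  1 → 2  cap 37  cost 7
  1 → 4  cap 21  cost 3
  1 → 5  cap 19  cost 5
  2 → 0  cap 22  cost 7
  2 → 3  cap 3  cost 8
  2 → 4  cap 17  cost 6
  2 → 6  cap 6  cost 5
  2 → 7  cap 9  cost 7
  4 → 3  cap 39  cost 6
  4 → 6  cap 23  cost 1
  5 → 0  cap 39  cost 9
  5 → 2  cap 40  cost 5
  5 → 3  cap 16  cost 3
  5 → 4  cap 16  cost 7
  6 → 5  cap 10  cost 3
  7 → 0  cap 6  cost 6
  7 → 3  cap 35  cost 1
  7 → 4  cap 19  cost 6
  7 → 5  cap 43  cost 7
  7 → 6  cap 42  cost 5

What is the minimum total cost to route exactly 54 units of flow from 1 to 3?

Minimum cost for 54 units: 516

shortest-cost path #1: 1→5→3 push 16 @ unit cost 8 (adds 128)
shortest-cost path #2: 1→0→3 push 8 @ unit cost 8 (adds 64)
shortest-cost path #3: 1→4→3 push 21 @ unit cost 9 (adds 189)
shortest-cost path #4: 1→2→3 push 3 @ unit cost 15 (adds 45)
shortest-cost path #5: 1→2→7→3 push 6 @ unit cost 15 (adds 90)
total cost = 516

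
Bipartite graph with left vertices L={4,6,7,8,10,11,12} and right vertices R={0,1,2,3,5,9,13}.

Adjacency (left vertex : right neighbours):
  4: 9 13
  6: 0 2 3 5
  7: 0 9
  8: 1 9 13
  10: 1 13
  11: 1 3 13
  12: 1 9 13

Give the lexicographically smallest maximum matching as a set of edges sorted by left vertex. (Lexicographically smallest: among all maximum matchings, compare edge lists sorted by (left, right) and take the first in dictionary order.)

|M| = 6 (so the lex-smallest maximum matching has 6 edges)
process left vertices in ascending order; for each, take the smallest-labelled available neighbour that still permits 6 edges overall, or leave it unmatched if none does
lex-smallest matching: {4-9, 6-2, 7-0, 8-1, 10-13, 11-3}

Lex-smallest maximum matching: {(4,9), (6,2), (7,0), (8,1), (10,13), (11,3)}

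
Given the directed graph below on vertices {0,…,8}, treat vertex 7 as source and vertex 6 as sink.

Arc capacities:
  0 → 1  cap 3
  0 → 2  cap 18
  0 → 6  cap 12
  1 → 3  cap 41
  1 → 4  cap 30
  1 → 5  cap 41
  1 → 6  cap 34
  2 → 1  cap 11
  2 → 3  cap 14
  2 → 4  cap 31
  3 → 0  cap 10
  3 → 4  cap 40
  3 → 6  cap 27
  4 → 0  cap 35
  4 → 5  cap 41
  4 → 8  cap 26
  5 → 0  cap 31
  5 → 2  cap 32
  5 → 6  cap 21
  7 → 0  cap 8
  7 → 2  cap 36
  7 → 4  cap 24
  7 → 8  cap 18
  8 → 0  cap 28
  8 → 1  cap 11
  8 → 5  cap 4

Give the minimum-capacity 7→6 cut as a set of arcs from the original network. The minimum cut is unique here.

Min-cut arcs: {(0,1), (0,6), (2,1), (2,3), (5,6), (8,1)} (total capacity 72)

augment #1: 7→0→6 push 8
augment #2: 7→2→1→6 push 11
augment #3: 7→2→3→6 push 14
augment #4: 7→4→0→6 push 4
augment #5: 7→4→5→6 push 20
augment #6: 7→8→1→6 push 11
augment #7: 7→8→5→6 push 1
augment #8: 7→8→0→1→6 push 3
max flow = 72; residual-reachable set from 7 gives S-side
cut edges (S→T): {(0,1), (0,6), (2,1), (2,3), (5,6), (8,1)} total cap 72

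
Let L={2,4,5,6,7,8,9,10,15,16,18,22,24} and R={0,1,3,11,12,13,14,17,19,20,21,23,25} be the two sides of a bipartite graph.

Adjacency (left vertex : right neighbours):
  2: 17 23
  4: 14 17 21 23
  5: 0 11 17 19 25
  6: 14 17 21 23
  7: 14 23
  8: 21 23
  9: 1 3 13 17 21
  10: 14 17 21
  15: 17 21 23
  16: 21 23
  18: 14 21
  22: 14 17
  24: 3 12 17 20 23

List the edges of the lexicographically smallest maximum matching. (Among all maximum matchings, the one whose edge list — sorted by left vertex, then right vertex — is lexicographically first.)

Lex-smallest maximum matching: {(2,17), (4,14), (5,0), (6,21), (7,23), (9,1), (24,3)}

|M| = 7 (so the lex-smallest maximum matching has 7 edges)
process left vertices in ascending order; for each, take the smallest-labelled available neighbour that still permits 7 edges overall, or leave it unmatched if none does
lex-smallest matching: {2-17, 4-14, 5-0, 6-21, 7-23, 9-1, 24-3}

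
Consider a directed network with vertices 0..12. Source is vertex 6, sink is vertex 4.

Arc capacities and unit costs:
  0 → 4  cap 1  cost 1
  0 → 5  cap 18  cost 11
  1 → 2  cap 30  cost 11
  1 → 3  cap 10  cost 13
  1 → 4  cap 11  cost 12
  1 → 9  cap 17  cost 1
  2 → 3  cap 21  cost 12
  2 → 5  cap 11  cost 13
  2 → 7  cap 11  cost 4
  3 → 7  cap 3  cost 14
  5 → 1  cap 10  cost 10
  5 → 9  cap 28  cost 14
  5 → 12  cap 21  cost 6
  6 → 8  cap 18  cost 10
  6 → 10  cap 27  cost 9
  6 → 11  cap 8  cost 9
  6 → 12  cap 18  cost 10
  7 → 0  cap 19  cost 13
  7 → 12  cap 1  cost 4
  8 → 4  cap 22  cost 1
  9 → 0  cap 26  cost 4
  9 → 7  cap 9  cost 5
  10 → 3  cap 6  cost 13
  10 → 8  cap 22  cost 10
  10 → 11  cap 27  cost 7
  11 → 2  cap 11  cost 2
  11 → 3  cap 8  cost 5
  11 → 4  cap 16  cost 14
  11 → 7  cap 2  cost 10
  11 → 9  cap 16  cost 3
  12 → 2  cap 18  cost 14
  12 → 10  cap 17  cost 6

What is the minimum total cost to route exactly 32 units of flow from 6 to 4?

Minimum cost for 32 units: 516

shortest-cost path #1: 6→8→4 push 18 @ unit cost 11 (adds 198)
shortest-cost path #2: 6→11→9→0→4 push 1 @ unit cost 17 (adds 17)
shortest-cost path #3: 6→10→8→4 push 4 @ unit cost 20 (adds 80)
shortest-cost path #4: 6→11→4 push 7 @ unit cost 23 (adds 161)
shortest-cost path #5: 6→10→11→4 push 2 @ unit cost 30 (adds 60)
total cost = 516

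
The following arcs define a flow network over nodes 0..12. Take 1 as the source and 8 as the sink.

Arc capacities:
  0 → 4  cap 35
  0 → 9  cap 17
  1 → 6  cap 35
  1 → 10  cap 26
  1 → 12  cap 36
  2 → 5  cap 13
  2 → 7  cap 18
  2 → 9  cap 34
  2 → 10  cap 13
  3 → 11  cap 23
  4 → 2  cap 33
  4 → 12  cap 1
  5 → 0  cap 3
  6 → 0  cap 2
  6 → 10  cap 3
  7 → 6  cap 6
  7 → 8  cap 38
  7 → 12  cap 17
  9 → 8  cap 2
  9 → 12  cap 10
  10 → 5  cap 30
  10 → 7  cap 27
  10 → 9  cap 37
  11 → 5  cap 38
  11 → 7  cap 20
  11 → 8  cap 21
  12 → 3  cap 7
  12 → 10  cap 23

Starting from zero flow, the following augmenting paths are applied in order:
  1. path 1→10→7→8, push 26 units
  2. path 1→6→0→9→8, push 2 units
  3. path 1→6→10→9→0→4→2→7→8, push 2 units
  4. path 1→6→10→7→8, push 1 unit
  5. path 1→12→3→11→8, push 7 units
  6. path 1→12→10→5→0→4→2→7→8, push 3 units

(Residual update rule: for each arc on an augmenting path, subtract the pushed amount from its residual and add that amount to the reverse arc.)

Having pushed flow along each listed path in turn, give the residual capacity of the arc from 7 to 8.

after path 1 (1→10→7→8, push 26): res(7,8)=12
after path 2 (1→6→0→9→8, push 2): res(7,8)=12
after path 3 (1→6→10→9→0→4→2→7→8, push 2): res(7,8)=10
after path 4 (1→6→10→7→8, push 1): res(7,8)=9
after path 5 (1→12→3→11→8, push 7): res(7,8)=9
after path 6 (1→12→10→5→0→4→2→7→8, push 3): res(7,8)=6

Residual capacity of (7,8): 6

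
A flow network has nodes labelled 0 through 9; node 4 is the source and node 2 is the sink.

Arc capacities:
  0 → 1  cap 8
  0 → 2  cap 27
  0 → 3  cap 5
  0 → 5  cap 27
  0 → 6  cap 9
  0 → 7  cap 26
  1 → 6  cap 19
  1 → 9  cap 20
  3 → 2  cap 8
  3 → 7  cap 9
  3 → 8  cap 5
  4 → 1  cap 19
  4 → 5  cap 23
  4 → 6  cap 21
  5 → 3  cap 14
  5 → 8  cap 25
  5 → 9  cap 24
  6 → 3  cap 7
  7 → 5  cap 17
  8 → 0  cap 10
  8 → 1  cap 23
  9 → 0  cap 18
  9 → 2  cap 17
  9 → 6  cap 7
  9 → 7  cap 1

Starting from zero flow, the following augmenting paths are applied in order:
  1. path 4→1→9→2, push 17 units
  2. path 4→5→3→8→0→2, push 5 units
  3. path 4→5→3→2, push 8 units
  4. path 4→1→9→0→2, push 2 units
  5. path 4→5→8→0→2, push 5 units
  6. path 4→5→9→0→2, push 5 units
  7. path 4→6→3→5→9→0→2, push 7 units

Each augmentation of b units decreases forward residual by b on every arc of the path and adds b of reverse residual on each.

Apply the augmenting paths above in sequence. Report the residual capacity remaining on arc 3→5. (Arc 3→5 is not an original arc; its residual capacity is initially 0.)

Residual capacity of (3,5): 6

after path 1 (4→1→9→2, push 17): res(3,5)=0
after path 2 (4→5→3→8→0→2, push 5): res(3,5)=5
after path 3 (4→5→3→2, push 8): res(3,5)=13
after path 4 (4→1→9→0→2, push 2): res(3,5)=13
after path 5 (4→5→8→0→2, push 5): res(3,5)=13
after path 6 (4→5→9→0→2, push 5): res(3,5)=13
after path 7 (4→6→3→5→9→0→2, push 7): res(3,5)=6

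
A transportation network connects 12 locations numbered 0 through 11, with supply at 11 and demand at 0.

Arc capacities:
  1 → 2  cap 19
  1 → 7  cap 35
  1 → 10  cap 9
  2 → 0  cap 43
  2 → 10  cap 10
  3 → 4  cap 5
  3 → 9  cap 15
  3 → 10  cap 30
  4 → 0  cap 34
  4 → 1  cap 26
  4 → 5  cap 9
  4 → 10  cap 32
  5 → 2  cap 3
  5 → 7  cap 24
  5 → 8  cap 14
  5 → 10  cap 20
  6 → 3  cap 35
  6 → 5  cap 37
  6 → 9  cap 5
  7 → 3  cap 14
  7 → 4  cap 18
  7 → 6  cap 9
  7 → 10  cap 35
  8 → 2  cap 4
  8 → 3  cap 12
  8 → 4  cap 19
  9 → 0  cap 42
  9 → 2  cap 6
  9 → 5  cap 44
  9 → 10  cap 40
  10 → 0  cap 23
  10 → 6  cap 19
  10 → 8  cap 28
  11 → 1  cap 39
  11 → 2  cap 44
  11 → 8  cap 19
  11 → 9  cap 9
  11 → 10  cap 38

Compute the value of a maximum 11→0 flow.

augment #1: 11→2→0 bottleneck 43, total now 43
augment #2: 11→9→0 bottleneck 9, total now 52
augment #3: 11→10→0 bottleneck 23, total now 75
augment #4: 11→8→4→0 bottleneck 19, total now 94
augment #5: 11→1→7→4→0 bottleneck 15, total now 109
augment #6: 11→10→6→9→0 bottleneck 5, total now 114
augment #7: 11→1→7→3→9→0 bottleneck 14, total now 128
augment #8: 11→10→6→3→9→0 bottleneck 1, total now 129

Maximum flow value: 129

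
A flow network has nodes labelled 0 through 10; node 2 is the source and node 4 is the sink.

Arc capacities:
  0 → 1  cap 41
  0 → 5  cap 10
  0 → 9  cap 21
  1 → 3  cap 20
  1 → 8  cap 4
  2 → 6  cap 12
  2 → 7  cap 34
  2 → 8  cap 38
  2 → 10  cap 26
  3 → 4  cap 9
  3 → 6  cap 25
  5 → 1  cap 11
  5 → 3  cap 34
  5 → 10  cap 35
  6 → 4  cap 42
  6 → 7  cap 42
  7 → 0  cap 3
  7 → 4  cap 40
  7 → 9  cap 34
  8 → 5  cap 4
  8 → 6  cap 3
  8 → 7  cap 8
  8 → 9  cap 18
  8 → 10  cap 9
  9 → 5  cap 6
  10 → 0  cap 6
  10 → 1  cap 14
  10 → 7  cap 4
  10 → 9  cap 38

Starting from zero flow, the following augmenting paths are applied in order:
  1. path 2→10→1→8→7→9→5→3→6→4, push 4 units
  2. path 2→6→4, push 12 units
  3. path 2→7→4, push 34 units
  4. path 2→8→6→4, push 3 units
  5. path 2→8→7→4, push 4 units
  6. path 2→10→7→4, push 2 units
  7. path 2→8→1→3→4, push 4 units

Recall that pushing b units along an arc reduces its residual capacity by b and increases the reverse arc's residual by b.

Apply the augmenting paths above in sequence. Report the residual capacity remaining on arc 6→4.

Residual capacity of (6,4): 23

after path 1 (2→10→1→8→7→9→5→3→6→4, push 4): res(6,4)=38
after path 2 (2→6→4, push 12): res(6,4)=26
after path 3 (2→7→4, push 34): res(6,4)=26
after path 4 (2→8→6→4, push 3): res(6,4)=23
after path 5 (2→8→7→4, push 4): res(6,4)=23
after path 6 (2→10→7→4, push 2): res(6,4)=23
after path 7 (2→8→1→3→4, push 4): res(6,4)=23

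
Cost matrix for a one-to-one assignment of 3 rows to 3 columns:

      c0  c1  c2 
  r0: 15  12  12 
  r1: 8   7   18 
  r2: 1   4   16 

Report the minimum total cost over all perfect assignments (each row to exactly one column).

optimal assignment: row0→col2 (cost 12), row1→col1 (cost 7), row2→col0 (cost 1)
total = 12 + 7 + 1 = 20

Minimum assignment cost: 20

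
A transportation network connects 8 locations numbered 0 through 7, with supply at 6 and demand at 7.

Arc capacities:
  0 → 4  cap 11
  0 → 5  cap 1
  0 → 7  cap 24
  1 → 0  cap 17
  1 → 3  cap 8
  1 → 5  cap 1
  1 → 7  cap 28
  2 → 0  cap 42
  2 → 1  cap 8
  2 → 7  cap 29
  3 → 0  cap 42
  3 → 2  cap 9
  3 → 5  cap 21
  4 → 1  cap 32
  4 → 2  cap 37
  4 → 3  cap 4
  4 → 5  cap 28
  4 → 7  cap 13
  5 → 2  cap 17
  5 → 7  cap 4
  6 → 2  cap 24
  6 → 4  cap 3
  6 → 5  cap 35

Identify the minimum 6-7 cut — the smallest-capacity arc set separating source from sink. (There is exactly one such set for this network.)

Min-cut arcs: {(5,2), (5,7), (6,2), (6,4)} (total capacity 48)

augment #1: 6→2→7 push 24
augment #2: 6→4→7 push 3
augment #3: 6→5→7 push 4
augment #4: 6→5→2→7 push 5
augment #5: 6→5→2→0→7 push 12
max flow = 48; residual-reachable set from 6 gives S-side
cut edges (S→T): {(5,2), (5,7), (6,2), (6,4)} total cap 48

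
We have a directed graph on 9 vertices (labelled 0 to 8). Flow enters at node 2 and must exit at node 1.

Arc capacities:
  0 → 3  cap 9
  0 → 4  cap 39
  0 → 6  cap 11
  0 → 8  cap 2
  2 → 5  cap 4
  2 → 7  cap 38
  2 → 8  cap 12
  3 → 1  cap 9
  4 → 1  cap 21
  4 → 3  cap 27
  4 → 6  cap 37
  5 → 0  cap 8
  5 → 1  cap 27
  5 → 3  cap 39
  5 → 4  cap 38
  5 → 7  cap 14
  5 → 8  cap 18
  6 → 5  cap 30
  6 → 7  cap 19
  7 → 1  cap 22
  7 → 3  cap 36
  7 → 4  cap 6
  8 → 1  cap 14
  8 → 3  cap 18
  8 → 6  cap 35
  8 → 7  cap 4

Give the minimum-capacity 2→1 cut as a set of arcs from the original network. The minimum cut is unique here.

Min-cut arcs: {(2,5), (2,8), (3,1), (7,1), (7,4)} (total capacity 53)

augment #1: 2→5→1 push 4
augment #2: 2→7→1 push 22
augment #3: 2→8→1 push 12
augment #4: 2→7→3→1 push 9
augment #5: 2→7→4→1 push 6
max flow = 53; residual-reachable set from 2 gives S-side
cut edges (S→T): {(2,5), (2,8), (3,1), (7,1), (7,4)} total cap 53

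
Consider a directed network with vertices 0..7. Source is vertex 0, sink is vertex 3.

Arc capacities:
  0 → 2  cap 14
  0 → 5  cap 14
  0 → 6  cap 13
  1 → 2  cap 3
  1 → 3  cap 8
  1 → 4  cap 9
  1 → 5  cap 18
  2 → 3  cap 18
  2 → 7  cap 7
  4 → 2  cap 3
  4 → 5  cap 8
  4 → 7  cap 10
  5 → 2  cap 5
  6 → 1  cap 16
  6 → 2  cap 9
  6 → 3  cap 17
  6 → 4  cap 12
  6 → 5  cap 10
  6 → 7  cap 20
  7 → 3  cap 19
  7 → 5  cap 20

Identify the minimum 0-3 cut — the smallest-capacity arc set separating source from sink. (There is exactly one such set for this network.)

Min-cut arcs: {(0,2), (0,6), (5,2)} (total capacity 32)

augment #1: 0→2→3 push 14
augment #2: 0→6→3 push 13
augment #3: 0→5→2→3 push 4
augment #4: 0→5→2→7→3 push 1
max flow = 32; residual-reachable set from 0 gives S-side
cut edges (S→T): {(0,2), (0,6), (5,2)} total cap 32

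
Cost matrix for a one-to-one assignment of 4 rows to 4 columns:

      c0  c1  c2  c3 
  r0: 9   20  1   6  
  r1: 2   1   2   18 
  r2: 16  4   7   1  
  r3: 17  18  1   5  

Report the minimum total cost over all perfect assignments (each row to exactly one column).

Minimum assignment cost: 12

one of 2 optimal assignments: row0→col0 (cost 9), row1→col1 (cost 1), row2→col3 (cost 1), row3→col2 (cost 1)
total = 9 + 1 + 1 + 1 = 12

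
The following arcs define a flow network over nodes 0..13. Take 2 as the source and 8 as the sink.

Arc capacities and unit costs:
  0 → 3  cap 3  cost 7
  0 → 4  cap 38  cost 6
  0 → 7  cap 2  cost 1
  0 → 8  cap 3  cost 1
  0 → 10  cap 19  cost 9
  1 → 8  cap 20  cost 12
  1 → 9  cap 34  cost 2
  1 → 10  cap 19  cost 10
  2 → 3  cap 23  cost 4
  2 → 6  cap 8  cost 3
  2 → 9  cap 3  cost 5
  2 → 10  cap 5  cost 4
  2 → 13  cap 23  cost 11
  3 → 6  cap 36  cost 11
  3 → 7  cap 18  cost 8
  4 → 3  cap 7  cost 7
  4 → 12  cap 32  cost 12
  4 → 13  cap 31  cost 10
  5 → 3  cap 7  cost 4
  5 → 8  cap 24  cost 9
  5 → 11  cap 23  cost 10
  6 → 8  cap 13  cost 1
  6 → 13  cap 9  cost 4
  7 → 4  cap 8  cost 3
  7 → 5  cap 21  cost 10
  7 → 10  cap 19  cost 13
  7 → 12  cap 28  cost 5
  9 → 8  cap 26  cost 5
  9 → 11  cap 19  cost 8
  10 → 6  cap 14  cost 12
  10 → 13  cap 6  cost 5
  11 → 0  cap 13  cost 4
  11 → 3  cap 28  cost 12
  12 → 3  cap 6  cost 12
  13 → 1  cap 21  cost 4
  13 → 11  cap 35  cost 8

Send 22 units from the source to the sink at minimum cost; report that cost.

Minimum cost for 22 units: 264

shortest-cost path #1: 2→6→8 push 8 @ unit cost 4 (adds 32)
shortest-cost path #2: 2→9→8 push 3 @ unit cost 10 (adds 30)
shortest-cost path #3: 2→3→6→8 push 5 @ unit cost 16 (adds 80)
shortest-cost path #4: 2→10→13→1→9→8 push 5 @ unit cost 20 (adds 100)
shortest-cost path #5: 2→13→1→9→8 push 1 @ unit cost 22 (adds 22)
total cost = 264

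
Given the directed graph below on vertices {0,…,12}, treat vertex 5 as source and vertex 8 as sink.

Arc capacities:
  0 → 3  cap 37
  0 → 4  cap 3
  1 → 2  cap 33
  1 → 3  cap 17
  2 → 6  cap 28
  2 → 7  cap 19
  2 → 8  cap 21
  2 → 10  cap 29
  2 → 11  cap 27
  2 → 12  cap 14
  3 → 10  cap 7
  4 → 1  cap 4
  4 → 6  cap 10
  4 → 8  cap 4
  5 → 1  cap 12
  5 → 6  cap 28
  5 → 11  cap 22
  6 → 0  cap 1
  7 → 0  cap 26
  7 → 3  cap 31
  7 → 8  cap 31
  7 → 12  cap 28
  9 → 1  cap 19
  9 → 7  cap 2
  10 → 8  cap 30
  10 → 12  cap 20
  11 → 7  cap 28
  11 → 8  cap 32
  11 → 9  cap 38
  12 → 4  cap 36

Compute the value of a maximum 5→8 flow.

augment #1: 5→11→8 bottleneck 22, total now 22
augment #2: 5→1→2→8 bottleneck 12, total now 34
augment #3: 5→6→0→4→8 bottleneck 1, total now 35

Maximum flow value: 35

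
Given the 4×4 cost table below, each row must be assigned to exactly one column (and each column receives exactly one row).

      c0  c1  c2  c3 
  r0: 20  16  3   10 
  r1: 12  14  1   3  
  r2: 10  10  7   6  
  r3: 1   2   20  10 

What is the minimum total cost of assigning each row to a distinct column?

Minimum assignment cost: 17

optimal assignment: row0→col2 (cost 3), row1→col3 (cost 3), row2→col1 (cost 10), row3→col0 (cost 1)
total = 3 + 3 + 10 + 1 = 17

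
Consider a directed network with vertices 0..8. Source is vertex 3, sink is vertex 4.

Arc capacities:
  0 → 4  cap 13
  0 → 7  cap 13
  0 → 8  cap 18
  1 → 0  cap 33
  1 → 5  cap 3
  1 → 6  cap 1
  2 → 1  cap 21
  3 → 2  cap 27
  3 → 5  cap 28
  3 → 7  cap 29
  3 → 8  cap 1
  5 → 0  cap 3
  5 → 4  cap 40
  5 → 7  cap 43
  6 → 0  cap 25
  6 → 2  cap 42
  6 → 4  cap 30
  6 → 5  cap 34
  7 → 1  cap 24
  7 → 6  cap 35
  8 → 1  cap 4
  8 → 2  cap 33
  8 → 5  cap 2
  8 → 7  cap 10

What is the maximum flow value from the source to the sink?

augment #1: 3→5→4 bottleneck 28, total now 28
augment #2: 3→7→6→4 bottleneck 29, total now 57
augment #3: 3→8→5→4 bottleneck 1, total now 58
augment #4: 3→2→1→0→4 bottleneck 13, total now 71
augment #5: 3→2→1→5→4 bottleneck 3, total now 74
augment #6: 3→2→1→6→4 bottleneck 1, total now 75
augment #7: 3→2→1→0→8→5→4 bottleneck 1, total now 76
augment #8: 3→2→1→0→7→6→5→4 bottleneck 3, total now 79

Maximum flow value: 79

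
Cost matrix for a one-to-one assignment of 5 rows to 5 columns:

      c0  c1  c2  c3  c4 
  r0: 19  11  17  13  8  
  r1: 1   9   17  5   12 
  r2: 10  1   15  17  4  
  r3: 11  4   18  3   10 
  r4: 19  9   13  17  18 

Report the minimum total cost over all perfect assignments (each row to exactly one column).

optimal assignment: row0→col4 (cost 8), row1→col0 (cost 1), row2→col1 (cost 1), row3→col3 (cost 3), row4→col2 (cost 13)
total = 8 + 1 + 1 + 3 + 13 = 26

Minimum assignment cost: 26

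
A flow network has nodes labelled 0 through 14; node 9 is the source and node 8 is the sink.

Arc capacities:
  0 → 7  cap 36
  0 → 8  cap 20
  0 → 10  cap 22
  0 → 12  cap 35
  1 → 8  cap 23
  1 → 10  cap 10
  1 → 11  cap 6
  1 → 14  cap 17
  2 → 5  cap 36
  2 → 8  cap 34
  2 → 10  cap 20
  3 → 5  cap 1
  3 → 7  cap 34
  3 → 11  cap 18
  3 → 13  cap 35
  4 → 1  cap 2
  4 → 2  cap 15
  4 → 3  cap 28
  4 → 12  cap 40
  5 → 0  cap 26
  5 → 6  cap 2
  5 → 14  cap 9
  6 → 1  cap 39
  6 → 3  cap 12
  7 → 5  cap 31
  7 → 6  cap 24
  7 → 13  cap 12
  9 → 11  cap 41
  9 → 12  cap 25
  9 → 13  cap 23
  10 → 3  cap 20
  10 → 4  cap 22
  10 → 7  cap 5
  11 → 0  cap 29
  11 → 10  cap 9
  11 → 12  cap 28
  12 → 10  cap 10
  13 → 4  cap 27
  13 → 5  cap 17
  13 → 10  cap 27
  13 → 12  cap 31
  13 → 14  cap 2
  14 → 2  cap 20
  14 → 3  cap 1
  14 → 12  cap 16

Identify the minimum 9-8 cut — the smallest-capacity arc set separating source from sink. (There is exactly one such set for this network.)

augment #1: 9→11→0→8 push 20
augment #2: 9→13→4→1→8 push 2
augment #3: 9→13→4→2→8 push 15
augment #4: 9→13→14→2→8 push 2
augment #5: 9→13→5→6→1→8 push 2
augment #6: 9→13→5→14→2→8 push 2
augment #7: 9→11→0→7→6→1→8 push 9
augment #8: 9→11→10→7→6→1→8 push 5
augment #9: 9→11→10→3→5→14→2→8 push 1
augment #10: 9→11→10→3→7→6→1→8 push 3
augment #11: 9→12→10→3→7→6→1→8 push 2
augment #12: 9→12→10→3→7→5→14→2→8 push 6
augment #13: 9→12→10→3→7→6→1→14→2→8 push 2
max flow = 71; residual-reachable set from 9 gives S-side
cut edges (S→T): {(9,13), (11,0), (11,10), (12,10)} total cap 71

Min-cut arcs: {(9,13), (11,0), (11,10), (12,10)} (total capacity 71)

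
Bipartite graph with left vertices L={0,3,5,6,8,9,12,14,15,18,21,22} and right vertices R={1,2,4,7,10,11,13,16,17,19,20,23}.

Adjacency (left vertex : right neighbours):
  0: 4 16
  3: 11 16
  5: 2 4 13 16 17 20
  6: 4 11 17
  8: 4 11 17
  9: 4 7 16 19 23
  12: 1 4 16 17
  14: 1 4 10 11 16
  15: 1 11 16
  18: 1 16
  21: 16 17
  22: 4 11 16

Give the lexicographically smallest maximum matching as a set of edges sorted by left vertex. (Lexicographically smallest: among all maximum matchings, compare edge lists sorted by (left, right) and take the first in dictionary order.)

|M| = 8 (so the lex-smallest maximum matching has 8 edges)
process left vertices in ascending order; for each, take the smallest-labelled available neighbour that still permits 8 edges overall, or leave it unmatched if none does
lex-smallest matching: {0-4, 3-11, 5-2, 6-17, 9-7, 12-1, 14-10, 15-16}

Lex-smallest maximum matching: {(0,4), (3,11), (5,2), (6,17), (9,7), (12,1), (14,10), (15,16)}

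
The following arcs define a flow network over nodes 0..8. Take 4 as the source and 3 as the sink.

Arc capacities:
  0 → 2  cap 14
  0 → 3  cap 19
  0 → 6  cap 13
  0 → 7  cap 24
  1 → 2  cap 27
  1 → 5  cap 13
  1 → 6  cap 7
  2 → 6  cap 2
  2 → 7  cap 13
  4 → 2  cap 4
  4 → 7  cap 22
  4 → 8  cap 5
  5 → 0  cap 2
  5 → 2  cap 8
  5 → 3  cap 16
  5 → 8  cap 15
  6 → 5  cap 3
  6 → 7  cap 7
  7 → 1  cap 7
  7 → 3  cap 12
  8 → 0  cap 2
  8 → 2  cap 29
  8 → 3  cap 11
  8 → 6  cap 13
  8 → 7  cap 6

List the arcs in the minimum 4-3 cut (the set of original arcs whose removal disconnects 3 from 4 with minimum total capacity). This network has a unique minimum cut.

augment #1: 4→7→3 push 12
augment #2: 4→8→3 push 5
augment #3: 4→2→6→5→3 push 2
augment #4: 4→7→1→5→3 push 7
max flow = 26; residual-reachable set from 4 gives S-side
cut edges (S→T): {(2,6), (4,8), (7,1), (7,3)} total cap 26

Min-cut arcs: {(2,6), (4,8), (7,1), (7,3)} (total capacity 26)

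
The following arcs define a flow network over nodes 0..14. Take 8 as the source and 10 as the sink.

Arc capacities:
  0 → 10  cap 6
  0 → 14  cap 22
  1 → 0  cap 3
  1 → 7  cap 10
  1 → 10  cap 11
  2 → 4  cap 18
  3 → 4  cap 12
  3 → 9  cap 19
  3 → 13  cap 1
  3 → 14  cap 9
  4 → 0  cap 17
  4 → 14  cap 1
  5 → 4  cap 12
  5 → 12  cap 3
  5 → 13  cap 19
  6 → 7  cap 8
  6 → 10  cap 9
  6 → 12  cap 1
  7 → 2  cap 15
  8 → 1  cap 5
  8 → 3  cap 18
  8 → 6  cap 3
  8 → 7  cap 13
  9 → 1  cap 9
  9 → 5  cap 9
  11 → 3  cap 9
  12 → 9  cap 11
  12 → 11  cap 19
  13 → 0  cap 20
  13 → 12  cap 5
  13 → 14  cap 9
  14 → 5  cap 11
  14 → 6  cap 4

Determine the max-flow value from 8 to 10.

augment #1: 8→1→10 bottleneck 5, total now 5
augment #2: 8→6→10 bottleneck 3, total now 8
augment #3: 8→3→4→0→10 bottleneck 6, total now 14
augment #4: 8→3→9→1→10 bottleneck 6, total now 20
augment #5: 8→3→14→6→10 bottleneck 4, total now 24

Maximum flow value: 24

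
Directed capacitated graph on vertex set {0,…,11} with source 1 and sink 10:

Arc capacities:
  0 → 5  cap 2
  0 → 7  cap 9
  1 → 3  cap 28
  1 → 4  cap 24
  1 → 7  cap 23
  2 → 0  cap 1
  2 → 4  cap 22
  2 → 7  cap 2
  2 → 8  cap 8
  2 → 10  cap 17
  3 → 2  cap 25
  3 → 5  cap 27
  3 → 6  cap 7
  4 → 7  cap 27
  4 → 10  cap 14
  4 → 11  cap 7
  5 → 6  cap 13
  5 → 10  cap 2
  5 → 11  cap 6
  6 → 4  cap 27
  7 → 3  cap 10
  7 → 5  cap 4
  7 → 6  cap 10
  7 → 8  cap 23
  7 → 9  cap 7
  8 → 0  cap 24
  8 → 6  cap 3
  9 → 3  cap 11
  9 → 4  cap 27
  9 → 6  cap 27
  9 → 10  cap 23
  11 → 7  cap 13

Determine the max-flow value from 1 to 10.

Maximum flow value: 40

augment #1: 1→4→10 bottleneck 14, total now 14
augment #2: 1→3→2→10 bottleneck 17, total now 31
augment #3: 1→3→5→10 bottleneck 2, total now 33
augment #4: 1→7→9→10 bottleneck 7, total now 40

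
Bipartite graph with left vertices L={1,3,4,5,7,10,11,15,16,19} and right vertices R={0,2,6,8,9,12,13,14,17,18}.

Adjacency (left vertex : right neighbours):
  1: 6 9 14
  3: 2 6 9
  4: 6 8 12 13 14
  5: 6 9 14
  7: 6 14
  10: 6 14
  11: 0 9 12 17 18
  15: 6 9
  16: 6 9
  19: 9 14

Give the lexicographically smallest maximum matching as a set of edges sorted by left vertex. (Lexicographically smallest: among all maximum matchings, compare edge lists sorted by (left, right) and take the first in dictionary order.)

|M| = 6 (so the lex-smallest maximum matching has 6 edges)
process left vertices in ascending order; for each, take the smallest-labelled available neighbour that still permits 6 edges overall, or leave it unmatched if none does
lex-smallest matching: {1-6, 3-2, 4-8, 5-9, 7-14, 11-0}

Lex-smallest maximum matching: {(1,6), (3,2), (4,8), (5,9), (7,14), (11,0)}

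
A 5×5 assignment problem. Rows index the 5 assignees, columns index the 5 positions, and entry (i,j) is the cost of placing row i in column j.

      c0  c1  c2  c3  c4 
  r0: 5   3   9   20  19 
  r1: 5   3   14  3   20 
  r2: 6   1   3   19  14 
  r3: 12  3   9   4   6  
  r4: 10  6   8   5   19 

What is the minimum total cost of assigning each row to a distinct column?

Minimum assignment cost: 22

one of 2 optimal assignments: row0→col0 (cost 5), row1→col1 (cost 3), row2→col2 (cost 3), row3→col4 (cost 6), row4→col3 (cost 5)
total = 5 + 3 + 3 + 6 + 5 = 22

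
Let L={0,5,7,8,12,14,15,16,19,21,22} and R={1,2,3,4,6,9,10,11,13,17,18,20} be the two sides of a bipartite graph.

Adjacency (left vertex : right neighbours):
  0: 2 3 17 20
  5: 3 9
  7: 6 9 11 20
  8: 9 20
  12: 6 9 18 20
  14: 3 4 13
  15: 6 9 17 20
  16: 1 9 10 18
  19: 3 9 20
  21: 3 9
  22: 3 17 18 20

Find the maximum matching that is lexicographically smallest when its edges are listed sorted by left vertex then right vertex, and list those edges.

|M| = 10 (so the lex-smallest maximum matching has 10 edges)
process left vertices in ascending order; for each, take the smallest-labelled available neighbour that still permits 10 edges overall, or leave it unmatched if none does
lex-smallest matching: {0-2, 5-3, 7-11, 8-9, 12-6, 14-4, 15-17, 16-1, 19-20, 22-18}

Lex-smallest maximum matching: {(0,2), (5,3), (7,11), (8,9), (12,6), (14,4), (15,17), (16,1), (19,20), (22,18)}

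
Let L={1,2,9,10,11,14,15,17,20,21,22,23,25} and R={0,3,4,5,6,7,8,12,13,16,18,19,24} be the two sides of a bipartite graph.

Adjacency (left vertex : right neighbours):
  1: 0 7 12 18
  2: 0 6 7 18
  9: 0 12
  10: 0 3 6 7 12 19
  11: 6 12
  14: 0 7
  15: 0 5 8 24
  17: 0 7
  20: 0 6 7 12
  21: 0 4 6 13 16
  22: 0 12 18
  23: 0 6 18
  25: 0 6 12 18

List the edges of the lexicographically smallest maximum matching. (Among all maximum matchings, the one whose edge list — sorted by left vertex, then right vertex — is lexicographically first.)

|M| = 8 (so the lex-smallest maximum matching has 8 edges)
process left vertices in ascending order; for each, take the smallest-labelled available neighbour that still permits 8 edges overall, or leave it unmatched if none does
lex-smallest matching: {1-0, 2-6, 9-12, 10-3, 14-7, 15-5, 21-4, 22-18}

Lex-smallest maximum matching: {(1,0), (2,6), (9,12), (10,3), (14,7), (15,5), (21,4), (22,18)}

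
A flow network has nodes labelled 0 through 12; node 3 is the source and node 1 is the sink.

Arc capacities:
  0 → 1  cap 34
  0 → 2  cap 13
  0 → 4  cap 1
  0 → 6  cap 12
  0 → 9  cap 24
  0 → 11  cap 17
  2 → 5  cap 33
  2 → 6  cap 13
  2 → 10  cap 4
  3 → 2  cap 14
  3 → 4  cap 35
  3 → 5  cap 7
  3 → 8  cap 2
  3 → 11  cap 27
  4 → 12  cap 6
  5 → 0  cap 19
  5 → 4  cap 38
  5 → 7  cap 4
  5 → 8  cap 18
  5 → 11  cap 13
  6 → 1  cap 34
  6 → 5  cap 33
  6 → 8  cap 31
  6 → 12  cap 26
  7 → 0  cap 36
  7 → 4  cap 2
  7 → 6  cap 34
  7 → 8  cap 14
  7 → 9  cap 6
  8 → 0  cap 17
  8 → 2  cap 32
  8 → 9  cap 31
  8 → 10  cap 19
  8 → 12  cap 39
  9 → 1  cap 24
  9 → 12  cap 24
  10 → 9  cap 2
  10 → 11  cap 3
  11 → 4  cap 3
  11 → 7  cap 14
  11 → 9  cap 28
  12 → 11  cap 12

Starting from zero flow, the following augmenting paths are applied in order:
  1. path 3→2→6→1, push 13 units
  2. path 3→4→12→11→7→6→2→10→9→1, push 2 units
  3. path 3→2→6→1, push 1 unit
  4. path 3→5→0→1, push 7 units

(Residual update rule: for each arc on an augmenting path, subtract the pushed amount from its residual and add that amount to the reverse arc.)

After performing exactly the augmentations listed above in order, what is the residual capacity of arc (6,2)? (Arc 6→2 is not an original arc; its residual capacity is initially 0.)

after path 1 (3→2→6→1, push 13): res(6,2)=13
after path 2 (3→4→12→11→7→6→2→10→9→1, push 2): res(6,2)=11
after path 3 (3→2→6→1, push 1): res(6,2)=12
after path 4 (3→5→0→1, push 7): res(6,2)=12

Residual capacity of (6,2): 12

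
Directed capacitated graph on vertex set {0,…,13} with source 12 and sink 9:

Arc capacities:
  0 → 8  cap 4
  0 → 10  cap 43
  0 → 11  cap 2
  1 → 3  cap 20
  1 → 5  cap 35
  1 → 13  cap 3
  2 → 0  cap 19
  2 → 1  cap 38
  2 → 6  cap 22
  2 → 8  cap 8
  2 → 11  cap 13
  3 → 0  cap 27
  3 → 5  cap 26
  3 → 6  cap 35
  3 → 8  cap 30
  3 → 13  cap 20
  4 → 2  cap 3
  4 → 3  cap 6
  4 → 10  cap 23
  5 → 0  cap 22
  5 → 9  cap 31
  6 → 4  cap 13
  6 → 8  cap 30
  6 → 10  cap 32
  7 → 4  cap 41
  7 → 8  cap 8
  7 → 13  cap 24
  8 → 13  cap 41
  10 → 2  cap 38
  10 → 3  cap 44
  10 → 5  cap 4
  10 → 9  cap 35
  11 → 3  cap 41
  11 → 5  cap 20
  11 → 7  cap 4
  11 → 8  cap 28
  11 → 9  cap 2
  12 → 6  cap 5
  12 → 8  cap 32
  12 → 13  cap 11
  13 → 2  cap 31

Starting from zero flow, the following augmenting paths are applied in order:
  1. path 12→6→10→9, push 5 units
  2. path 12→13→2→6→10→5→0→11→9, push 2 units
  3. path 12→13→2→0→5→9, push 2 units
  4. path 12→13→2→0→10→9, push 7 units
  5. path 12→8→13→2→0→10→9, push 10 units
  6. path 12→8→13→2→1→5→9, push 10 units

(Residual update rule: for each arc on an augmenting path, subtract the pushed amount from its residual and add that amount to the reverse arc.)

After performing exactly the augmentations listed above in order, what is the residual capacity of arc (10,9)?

after path 1 (12→6→10→9, push 5): res(10,9)=30
after path 2 (12→13→2→6→10→5→0→11→9, push 2): res(10,9)=30
after path 3 (12→13→2→0→5→9, push 2): res(10,9)=30
after path 4 (12→13→2→0→10→9, push 7): res(10,9)=23
after path 5 (12→8→13→2→0→10→9, push 10): res(10,9)=13
after path 6 (12→8→13→2→1→5→9, push 10): res(10,9)=13

Residual capacity of (10,9): 13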